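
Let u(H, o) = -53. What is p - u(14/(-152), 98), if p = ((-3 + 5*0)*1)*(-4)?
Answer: 65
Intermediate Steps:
p = 12 (p = ((-3 + 0)*1)*(-4) = -3*1*(-4) = -3*(-4) = 12)
p - u(14/(-152), 98) = 12 - 1*(-53) = 12 + 53 = 65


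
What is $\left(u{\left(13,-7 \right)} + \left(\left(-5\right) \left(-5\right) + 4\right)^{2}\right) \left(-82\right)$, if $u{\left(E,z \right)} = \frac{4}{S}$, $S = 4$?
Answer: $-69044$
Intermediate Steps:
$u{\left(E,z \right)} = 1$ ($u{\left(E,z \right)} = \frac{4}{4} = 4 \cdot \frac{1}{4} = 1$)
$\left(u{\left(13,-7 \right)} + \left(\left(-5\right) \left(-5\right) + 4\right)^{2}\right) \left(-82\right) = \left(1 + \left(\left(-5\right) \left(-5\right) + 4\right)^{2}\right) \left(-82\right) = \left(1 + \left(25 + 4\right)^{2}\right) \left(-82\right) = \left(1 + 29^{2}\right) \left(-82\right) = \left(1 + 841\right) \left(-82\right) = 842 \left(-82\right) = -69044$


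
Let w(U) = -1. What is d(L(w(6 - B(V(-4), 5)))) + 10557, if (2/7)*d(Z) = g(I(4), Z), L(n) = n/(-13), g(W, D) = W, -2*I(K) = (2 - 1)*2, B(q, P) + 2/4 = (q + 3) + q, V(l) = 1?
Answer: 21107/2 ≈ 10554.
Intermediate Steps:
B(q, P) = 5/2 + 2*q (B(q, P) = -1/2 + ((q + 3) + q) = -1/2 + ((3 + q) + q) = -1/2 + (3 + 2*q) = 5/2 + 2*q)
I(K) = -1 (I(K) = -(2 - 1)*2/2 = -2/2 = -1/2*2 = -1)
L(n) = -n/13 (L(n) = n*(-1/13) = -n/13)
d(Z) = -7/2 (d(Z) = (7/2)*(-1) = -7/2)
d(L(w(6 - B(V(-4), 5)))) + 10557 = -7/2 + 10557 = 21107/2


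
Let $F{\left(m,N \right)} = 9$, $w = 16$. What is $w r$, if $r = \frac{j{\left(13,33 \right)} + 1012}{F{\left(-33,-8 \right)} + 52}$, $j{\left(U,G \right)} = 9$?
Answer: $\frac{16336}{61} \approx 267.8$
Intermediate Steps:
$r = \frac{1021}{61}$ ($r = \frac{9 + 1012}{9 + 52} = \frac{1021}{61} \approx 16.738$)
$w r = 16 \cdot \frac{1021}{61} = \frac{16336}{61}$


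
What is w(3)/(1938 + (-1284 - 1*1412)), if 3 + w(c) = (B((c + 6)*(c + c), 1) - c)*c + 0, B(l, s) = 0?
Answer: 6/379 ≈ 0.015831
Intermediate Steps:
w(c) = -3 - c**2 (w(c) = -3 + ((0 - c)*c + 0) = -3 + ((-c)*c + 0) = -3 + (-c**2 + 0) = -3 - c**2)
w(3)/(1938 + (-1284 - 1*1412)) = (-3 - 1*3**2)/(1938 + (-1284 - 1*1412)) = (-3 - 1*9)/(1938 + (-1284 - 1412)) = (-3 - 9)/(1938 - 2696) = -12/(-758) = -1/758*(-12) = 6/379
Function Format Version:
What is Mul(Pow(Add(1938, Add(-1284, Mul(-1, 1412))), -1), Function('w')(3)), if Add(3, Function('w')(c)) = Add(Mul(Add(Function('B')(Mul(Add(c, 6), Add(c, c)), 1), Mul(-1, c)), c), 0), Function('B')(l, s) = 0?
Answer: Rational(6, 379) ≈ 0.015831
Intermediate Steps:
Function('w')(c) = Add(-3, Mul(-1, Pow(c, 2))) (Function('w')(c) = Add(-3, Add(Mul(Add(0, Mul(-1, c)), c), 0)) = Add(-3, Add(Mul(Mul(-1, c), c), 0)) = Add(-3, Add(Mul(-1, Pow(c, 2)), 0)) = Add(-3, Mul(-1, Pow(c, 2))))
Mul(Pow(Add(1938, Add(-1284, Mul(-1, 1412))), -1), Function('w')(3)) = Mul(Pow(Add(1938, Add(-1284, Mul(-1, 1412))), -1), Add(-3, Mul(-1, Pow(3, 2)))) = Mul(Pow(Add(1938, Add(-1284, -1412)), -1), Add(-3, Mul(-1, 9))) = Mul(Pow(Add(1938, -2696), -1), Add(-3, -9)) = Mul(Pow(-758, -1), -12) = Mul(Rational(-1, 758), -12) = Rational(6, 379)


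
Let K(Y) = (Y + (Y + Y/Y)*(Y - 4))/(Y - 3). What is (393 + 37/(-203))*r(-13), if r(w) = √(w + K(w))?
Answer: 39871*I*√399/406 ≈ 1961.6*I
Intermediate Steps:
K(Y) = (Y + (1 + Y)*(-4 + Y))/(-3 + Y) (K(Y) = (Y + (Y + 1)*(-4 + Y))/(-3 + Y) = (Y + (1 + Y)*(-4 + Y))/(-3 + Y))
r(w) = √(w + (-4 + w² - 2*w)/(-3 + w))
(393 + 37/(-203))*r(-13) = (393 + 37/(-203))*√((-4 - 5*(-13) + 2*(-13)²)/(-3 - 13)) = (393 + 37*(-1/203))*√((-4 + 65 + 2*169)/(-16)) = (393 - 37/203)*√(-(-4 + 65 + 338)/16) = 79742*√(-1/16*399)/203 = 79742*√(-399/16)/203 = 79742*(I*√399/4)/203 = 39871*I*√399/406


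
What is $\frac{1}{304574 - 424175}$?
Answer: $- \frac{1}{119601} \approx -8.3611 \cdot 10^{-6}$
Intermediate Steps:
$\frac{1}{304574 - 424175} = \frac{1}{-119601} = - \frac{1}{119601}$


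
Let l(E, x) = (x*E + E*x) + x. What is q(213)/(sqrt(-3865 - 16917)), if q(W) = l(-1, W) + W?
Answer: 0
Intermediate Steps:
l(E, x) = x + 2*E*x (l(E, x) = (E*x + E*x) + x = 2*E*x + x = x + 2*E*x)
q(W) = 0 (q(W) = W*(1 + 2*(-1)) + W = W*(1 - 2) + W = W*(-1) + W = -W + W = 0)
q(213)/(sqrt(-3865 - 16917)) = 0/(sqrt(-3865 - 16917)) = 0/(sqrt(-20782)) = 0/((I*sqrt(20782))) = 0*(-I*sqrt(20782)/20782) = 0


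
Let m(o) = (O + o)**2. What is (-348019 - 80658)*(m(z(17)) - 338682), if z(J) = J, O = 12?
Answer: 144824666357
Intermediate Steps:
m(o) = (12 + o)**2
(-348019 - 80658)*(m(z(17)) - 338682) = (-348019 - 80658)*((12 + 17)**2 - 338682) = -428677*(29**2 - 338682) = -428677*(841 - 338682) = -428677*(-337841) = 144824666357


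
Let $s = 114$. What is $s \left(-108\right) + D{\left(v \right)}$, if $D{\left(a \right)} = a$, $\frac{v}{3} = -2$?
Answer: $-12318$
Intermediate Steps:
$v = -6$ ($v = 3 \left(-2\right) = -6$)
$s \left(-108\right) + D{\left(v \right)} = 114 \left(-108\right) - 6 = -12312 - 6 = -12318$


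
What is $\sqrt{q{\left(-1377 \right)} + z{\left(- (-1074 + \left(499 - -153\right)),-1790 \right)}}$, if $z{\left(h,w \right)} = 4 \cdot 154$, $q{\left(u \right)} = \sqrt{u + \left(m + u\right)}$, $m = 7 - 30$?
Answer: $\sqrt{616 + i \sqrt{2777}} \approx 24.842 + 1.0606 i$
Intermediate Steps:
$m = -23$ ($m = 7 - 30 = -23$)
$q{\left(u \right)} = \sqrt{-23 + 2 u}$ ($q{\left(u \right)} = \sqrt{u + \left(-23 + u\right)} = \sqrt{-23 + 2 u}$)
$z{\left(h,w \right)} = 616$
$\sqrt{q{\left(-1377 \right)} + z{\left(- (-1074 + \left(499 - -153\right)),-1790 \right)}} = \sqrt{\sqrt{-23 + 2 \left(-1377\right)} + 616} = \sqrt{\sqrt{-23 - 2754} + 616} = \sqrt{\sqrt{-2777} + 616} = \sqrt{i \sqrt{2777} + 616} = \sqrt{616 + i \sqrt{2777}}$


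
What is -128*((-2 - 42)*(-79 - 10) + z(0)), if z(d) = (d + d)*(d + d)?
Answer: -501248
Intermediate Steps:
z(d) = 4*d² (z(d) = (2*d)*(2*d) = 4*d²)
-128*((-2 - 42)*(-79 - 10) + z(0)) = -128*((-2 - 42)*(-79 - 10) + 4*0²) = -128*(-44*(-89) + 4*0) = -128*(3916 + 0) = -128*3916 = -501248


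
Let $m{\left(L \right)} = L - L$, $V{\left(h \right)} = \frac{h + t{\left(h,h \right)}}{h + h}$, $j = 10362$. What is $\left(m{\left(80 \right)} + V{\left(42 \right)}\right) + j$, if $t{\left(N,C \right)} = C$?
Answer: $10363$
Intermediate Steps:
$V{\left(h \right)} = 1$ ($V{\left(h \right)} = \frac{h + h}{h + h} = \frac{2 h}{2 h} = 2 h \frac{1}{2 h} = 1$)
$m{\left(L \right)} = 0$
$\left(m{\left(80 \right)} + V{\left(42 \right)}\right) + j = \left(0 + 1\right) + 10362 = 1 + 10362 = 10363$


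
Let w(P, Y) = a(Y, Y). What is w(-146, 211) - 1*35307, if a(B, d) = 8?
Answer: -35299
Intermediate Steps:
w(P, Y) = 8
w(-146, 211) - 1*35307 = 8 - 1*35307 = 8 - 35307 = -35299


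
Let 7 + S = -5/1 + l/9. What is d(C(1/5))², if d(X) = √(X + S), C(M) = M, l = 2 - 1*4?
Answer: -541/45 ≈ -12.022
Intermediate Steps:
l = -2 (l = 2 - 4 = -2)
S = -110/9 (S = -7 + (-5/1 - 2/9) = -7 + (-5*1 - 2*⅑) = -7 + (-5 - 2/9) = -7 - 47/9 = -110/9 ≈ -12.222)
d(X) = √(-110/9 + X) (d(X) = √(X - 110/9) = √(-110/9 + X))
d(C(1/5))² = (√(-110 + 9/5)/3)² = (√(-541/5)/3)² = ((I*√2705/5)/3)² = (I*√2705/15)² = -541/45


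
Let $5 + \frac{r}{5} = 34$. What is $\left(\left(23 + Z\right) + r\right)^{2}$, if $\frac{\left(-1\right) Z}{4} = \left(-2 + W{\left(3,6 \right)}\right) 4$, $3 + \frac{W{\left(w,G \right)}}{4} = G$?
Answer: $64$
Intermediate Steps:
$r = 145$ ($r = -25 + 5 \cdot 34 = -25 + 170 = 145$)
$W{\left(w,G \right)} = -12 + 4 G$
$Z = -160$ ($Z = - 4 \left(-2 + \left(-12 + 4 \cdot 6\right)\right) 4 = - 4 \left(-2 + \left(-12 + 24\right)\right) 4 = - 4 \left(-2 + 12\right) 4 = - 4 \cdot 10 \cdot 4 = \left(-4\right) 40 = -160$)
$\left(\left(23 + Z\right) + r\right)^{2} = \left(\left(23 - 160\right) + 145\right)^{2} = \left(-137 + 145\right)^{2} = 8^{2} = 64$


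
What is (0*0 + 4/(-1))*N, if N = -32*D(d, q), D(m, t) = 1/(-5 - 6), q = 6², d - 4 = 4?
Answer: -128/11 ≈ -11.636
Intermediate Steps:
d = 8 (d = 4 + 4 = 8)
q = 36
D(m, t) = -1/11 (D(m, t) = 1/(-11) = -1/11)
N = 32/11 (N = -32*(-1/11) = 32/11 ≈ 2.9091)
(0*0 + 4/(-1))*N = (0*0 + 4/(-1))*(32/11) = (0 + 4*(-1))*(32/11) = (0 - 4)*(32/11) = -4*32/11 = -128/11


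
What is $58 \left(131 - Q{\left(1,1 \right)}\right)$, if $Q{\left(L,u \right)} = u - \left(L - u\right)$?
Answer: $7540$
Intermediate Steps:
$Q{\left(L,u \right)} = - L + 2 u$
$58 \left(131 - Q{\left(1,1 \right)}\right) = 58 \left(131 - \left(\left(-1\right) 1 + 2 \cdot 1\right)\right) = 58 \left(131 - \left(-1 + 2\right)\right) = 58 \left(131 - 1\right) = 58 \cdot 130 = 7540$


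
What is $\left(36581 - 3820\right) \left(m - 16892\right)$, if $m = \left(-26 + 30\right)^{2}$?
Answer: $-552874636$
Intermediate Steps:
$m = 16$ ($m = 4^{2} = 16$)
$\left(36581 - 3820\right) \left(m - 16892\right) = \left(36581 - 3820\right) \left(16 - 16892\right) = 32761 \left(-16876\right) = -552874636$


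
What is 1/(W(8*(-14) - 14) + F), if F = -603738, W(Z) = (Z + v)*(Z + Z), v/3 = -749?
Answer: -1/5742 ≈ -0.00017416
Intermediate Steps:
v = -2247 (v = 3*(-749) = -2247)
W(Z) = 2*Z*(-2247 + Z) (W(Z) = (Z - 2247)*(Z + Z) = (-2247 + Z)*(2*Z) = 2*Z*(-2247 + Z))
1/(W(8*(-14) - 14) + F) = 1/(2*(8*(-14) - 14)*(-2247 + (8*(-14) - 14)) - 603738) = 1/(2*(-112 - 14)*(-2247 + (-112 - 14)) - 603738) = 1/(2*(-126)*(-2247 - 126) - 603738) = 1/(2*(-126)*(-2373) - 603738) = 1/(597996 - 603738) = 1/(-5742) = -1/5742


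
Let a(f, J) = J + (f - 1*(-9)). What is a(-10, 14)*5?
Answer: 65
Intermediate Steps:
a(f, J) = 9 + J + f (a(f, J) = J + (f + 9) = J + (9 + f) = 9 + J + f)
a(-10, 14)*5 = (9 + 14 - 10)*5 = 13*5 = 65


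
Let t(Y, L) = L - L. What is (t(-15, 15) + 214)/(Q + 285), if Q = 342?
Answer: 214/627 ≈ 0.34131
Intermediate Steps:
t(Y, L) = 0
(t(-15, 15) + 214)/(Q + 285) = (0 + 214)/(342 + 285) = 214/627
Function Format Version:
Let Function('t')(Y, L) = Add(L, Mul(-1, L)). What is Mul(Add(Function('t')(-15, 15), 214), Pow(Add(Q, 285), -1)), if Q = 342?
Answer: Rational(214, 627) ≈ 0.34131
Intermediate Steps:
Function('t')(Y, L) = 0
Mul(Add(Function('t')(-15, 15), 214), Pow(Add(Q, 285), -1)) = Mul(Add(0, 214), Pow(Add(342, 285), -1)) = Mul(214, Pow(627, -1)) = Mul(214, Rational(1, 627)) = Rational(214, 627)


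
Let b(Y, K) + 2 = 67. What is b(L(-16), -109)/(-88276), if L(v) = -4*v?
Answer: -65/88276 ≈ -0.00073633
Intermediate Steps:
b(Y, K) = 65 (b(Y, K) = -2 + 67 = 65)
b(L(-16), -109)/(-88276) = 65/(-88276) = 65*(-1/88276) = -65/88276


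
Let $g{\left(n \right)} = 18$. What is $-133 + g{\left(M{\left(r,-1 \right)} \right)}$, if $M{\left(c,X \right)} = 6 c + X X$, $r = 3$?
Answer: $-115$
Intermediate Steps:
$M{\left(c,X \right)} = X^{2} + 6 c$ ($M{\left(c,X \right)} = 6 c + X^{2} = X^{2} + 6 c$)
$-133 + g{\left(M{\left(r,-1 \right)} \right)} = -133 + 18 = -115$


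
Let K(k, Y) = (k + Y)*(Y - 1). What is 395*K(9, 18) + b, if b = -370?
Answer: 180935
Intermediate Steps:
K(k, Y) = (-1 + Y)*(Y + k) (K(k, Y) = (Y + k)*(-1 + Y) = (-1 + Y)*(Y + k))
395*K(9, 18) + b = 395*(18**2 - 1*18 - 1*9 + 18*9) - 370 = 395*(324 - 18 - 9 + 162) - 370 = 395*459 - 370 = 181305 - 370 = 180935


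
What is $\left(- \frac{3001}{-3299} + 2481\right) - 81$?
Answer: $\frac{7920601}{3299} \approx 2400.9$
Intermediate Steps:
$\left(- \frac{3001}{-3299} + 2481\right) - 81 = \left(\left(-3001\right) \left(- \frac{1}{3299}\right) + 2481\right) - 81 = \left(\frac{3001}{3299} + 2481\right) - 81 = \frac{8187820}{3299} - 81 = \frac{7920601}{3299}$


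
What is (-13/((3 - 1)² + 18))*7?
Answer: -91/22 ≈ -4.1364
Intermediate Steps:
(-13/((3 - 1)² + 18))*7 = (-13/(2² + 18))*7 = (-13/(4 + 18))*7 = (-13/22)*7 = ((1/22)*(-13))*7 = -13/22*7 = -91/22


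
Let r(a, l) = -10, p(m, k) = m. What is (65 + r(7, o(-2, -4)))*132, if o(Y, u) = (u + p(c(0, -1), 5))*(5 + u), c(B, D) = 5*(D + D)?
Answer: 7260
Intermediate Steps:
c(B, D) = 10*D (c(B, D) = 5*(2*D) = 10*D)
o(Y, u) = (-10 + u)*(5 + u) (o(Y, u) = (u + 10*(-1))*(5 + u) = (u - 10)*(5 + u) = (-10 + u)*(5 + u))
(65 + r(7, o(-2, -4)))*132 = (65 - 10)*132 = 55*132 = 7260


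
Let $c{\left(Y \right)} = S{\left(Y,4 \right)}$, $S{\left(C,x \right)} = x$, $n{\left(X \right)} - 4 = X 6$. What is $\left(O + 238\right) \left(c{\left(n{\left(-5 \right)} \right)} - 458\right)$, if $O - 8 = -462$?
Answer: $98064$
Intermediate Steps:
$n{\left(X \right)} = 4 + 6 X$ ($n{\left(X \right)} = 4 + X 6 = 4 + 6 X$)
$c{\left(Y \right)} = 4$
$O = -454$ ($O = 8 - 462 = -454$)
$\left(O + 238\right) \left(c{\left(n{\left(-5 \right)} \right)} - 458\right) = \left(-454 + 238\right) \left(4 - 458\right) = \left(-216\right) \left(-454\right) = 98064$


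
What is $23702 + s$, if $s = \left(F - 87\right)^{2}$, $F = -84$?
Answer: $52943$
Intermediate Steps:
$s = 29241$ ($s = \left(-84 - 87\right)^{2} = \left(-171\right)^{2} = 29241$)
$23702 + s = 23702 + 29241 = 52943$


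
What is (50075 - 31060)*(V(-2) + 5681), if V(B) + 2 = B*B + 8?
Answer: 108214365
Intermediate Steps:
V(B) = 6 + B² (V(B) = -2 + (B*B + 8) = -2 + (B² + 8) = -2 + (8 + B²) = 6 + B²)
(50075 - 31060)*(V(-2) + 5681) = (50075 - 31060)*((6 + (-2)²) + 5681) = 19015*((6 + 4) + 5681) = 19015*(10 + 5681) = 19015*5691 = 108214365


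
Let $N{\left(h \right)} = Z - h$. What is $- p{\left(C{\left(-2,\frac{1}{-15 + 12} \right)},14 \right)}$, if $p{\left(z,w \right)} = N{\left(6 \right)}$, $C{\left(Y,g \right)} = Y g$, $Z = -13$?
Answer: $19$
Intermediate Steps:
$N{\left(h \right)} = -13 - h$
$p{\left(z,w \right)} = -19$ ($p{\left(z,w \right)} = -13 - 6 = -19$)
$- p{\left(C{\left(-2,\frac{1}{-15 + 12} \right)},14 \right)} = \left(-1\right) \left(-19\right) = 19$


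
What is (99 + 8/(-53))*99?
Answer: 518661/53 ≈ 9786.1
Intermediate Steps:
(99 + 8/(-53))*99 = (99 + 8*(-1/53))*99 = (99 - 8/53)*99 = (5239/53)*99 = 518661/53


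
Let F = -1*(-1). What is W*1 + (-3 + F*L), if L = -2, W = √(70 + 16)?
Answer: -5 + √86 ≈ 4.2736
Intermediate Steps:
W = √86 ≈ 9.2736
F = 1
W*1 + (-3 + F*L) = √86*1 + (-3 + 1*(-2)) = √86 + (-3 - 2) = √86 - 5 = -5 + √86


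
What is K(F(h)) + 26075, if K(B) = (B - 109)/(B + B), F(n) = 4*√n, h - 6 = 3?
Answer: 625703/24 ≈ 26071.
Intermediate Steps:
h = 9 (h = 6 + 3 = 9)
K(B) = (-109 + B)/(2*B) (K(B) = (-109 + B)/((2*B)) = (-109 + B)*(1/(2*B)) = (-109 + B)/(2*B))
K(F(h)) + 26075 = (-109 + 4*√9)/(2*((4*√9))) + 26075 = (-109 + 4*3)/(2*((4*3))) + 26075 = (½)*(-109 + 12)/12 + 26075 = (½)*(1/12)*(-97) + 26075 = -97/24 + 26075 = 625703/24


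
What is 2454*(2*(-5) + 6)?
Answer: -9816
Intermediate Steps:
2454*(2*(-5) + 6) = 2454*(-10 + 6) = 2454*(-4) = -9816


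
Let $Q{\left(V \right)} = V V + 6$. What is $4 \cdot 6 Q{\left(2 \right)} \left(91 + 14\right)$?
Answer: $25200$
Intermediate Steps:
$Q{\left(V \right)} = 6 + V^{2}$ ($Q{\left(V \right)} = V^{2} + 6 = 6 + V^{2}$)
$4 \cdot 6 Q{\left(2 \right)} \left(91 + 14\right) = 4 \cdot 6 \left(6 + 2^{2}\right) \left(91 + 14\right) = 24 \left(6 + 4\right) 105 = 24 \cdot 10 \cdot 105 = 240 \cdot 105 = 25200$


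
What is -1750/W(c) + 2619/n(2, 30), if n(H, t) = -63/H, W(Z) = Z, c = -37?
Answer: -9284/259 ≈ -35.846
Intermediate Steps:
-1750/W(c) + 2619/n(2, 30) = -1750/(-37) + 2619/((-63/2)) = -1750*(-1/37) + 2619/((-63*1/2)) = 1750/37 + 2619/(-63/2) = 1750/37 + 2619*(-2/63) = 1750/37 - 582/7 = -9284/259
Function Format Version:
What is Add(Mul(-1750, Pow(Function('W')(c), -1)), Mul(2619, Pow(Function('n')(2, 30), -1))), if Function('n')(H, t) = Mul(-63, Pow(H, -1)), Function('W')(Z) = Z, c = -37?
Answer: Rational(-9284, 259) ≈ -35.846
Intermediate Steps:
Add(Mul(-1750, Pow(Function('W')(c), -1)), Mul(2619, Pow(Function('n')(2, 30), -1))) = Add(Mul(-1750, Pow(-37, -1)), Mul(2619, Pow(Mul(-63, Pow(2, -1)), -1))) = Add(Mul(-1750, Rational(-1, 37)), Mul(2619, Pow(Mul(-63, Rational(1, 2)), -1))) = Add(Rational(1750, 37), Mul(2619, Pow(Rational(-63, 2), -1))) = Add(Rational(1750, 37), Mul(2619, Rational(-2, 63))) = Add(Rational(1750, 37), Rational(-582, 7)) = Rational(-9284, 259)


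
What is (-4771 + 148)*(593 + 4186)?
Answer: -22093317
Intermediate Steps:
(-4771 + 148)*(593 + 4186) = -4623*4779 = -22093317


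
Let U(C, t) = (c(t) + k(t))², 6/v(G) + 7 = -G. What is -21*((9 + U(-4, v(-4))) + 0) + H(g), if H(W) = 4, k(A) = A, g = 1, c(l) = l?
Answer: -521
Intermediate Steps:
v(G) = 6/(-7 - G)
U(C, t) = 4*t² (U(C, t) = (t + t)² = (2*t)² = 4*t²)
-21*((9 + U(-4, v(-4))) + 0) + H(g) = -21*((9 + 4*(-6/(7 - 4))²) + 0) + 4 = -21*((9 + 4*(-6/3)²) + 0) + 4 = -21*((9 + 4*(-6*⅓)²) + 0) + 4 = -21*((9 + 4*(-2)²) + 0) + 4 = -21*((9 + 4*4) + 0) + 4 = -21*((9 + 16) + 0) + 4 = -21*(25 + 0) + 4 = -21*25 + 4 = -525 + 4 = -521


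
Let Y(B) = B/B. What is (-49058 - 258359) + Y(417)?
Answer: -307416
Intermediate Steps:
Y(B) = 1
(-49058 - 258359) + Y(417) = (-49058 - 258359) + 1 = -307417 + 1 = -307416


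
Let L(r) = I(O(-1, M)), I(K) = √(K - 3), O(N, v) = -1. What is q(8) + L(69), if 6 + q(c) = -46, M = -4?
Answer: -52 + 2*I ≈ -52.0 + 2.0*I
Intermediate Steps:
q(c) = -52 (q(c) = -6 - 46 = -52)
I(K) = √(-3 + K)
L(r) = 2*I (L(r) = √(-3 - 1) = √(-4) = 2*I)
q(8) + L(69) = -52 + 2*I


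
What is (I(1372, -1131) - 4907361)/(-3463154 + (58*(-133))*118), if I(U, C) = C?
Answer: 90898/80989 ≈ 1.1224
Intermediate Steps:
(I(1372, -1131) - 4907361)/(-3463154 + (58*(-133))*118) = (-1131 - 4907361)/(-3463154 + (58*(-133))*118) = -4908492/(-3463154 - 7714*118) = -4908492/(-3463154 - 910252) = -4908492/(-4373406) = -4908492*(-1/4373406) = 90898/80989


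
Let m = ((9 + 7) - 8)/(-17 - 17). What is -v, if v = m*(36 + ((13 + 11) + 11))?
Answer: 284/17 ≈ 16.706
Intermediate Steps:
m = -4/17 (m = (16 - 8)/(-34) = 8*(-1/34) = -4/17 ≈ -0.23529)
v = -284/17 (v = -4*(36 + ((13 + 11) + 11))/17 = -4*(36 + (24 + 11))/17 = -4*(36 + 35)/17 = -4/17*71 = -284/17 ≈ -16.706)
-v = -1*(-284/17) = 284/17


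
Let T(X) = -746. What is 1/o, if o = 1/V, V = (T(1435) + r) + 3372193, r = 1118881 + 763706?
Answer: 5254034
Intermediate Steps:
r = 1882587
V = 5254034 (V = (-746 + 1882587) + 3372193 = 1881841 + 3372193 = 5254034)
o = 1/5254034 ≈ 1.9033e-7
1/o = 1/(1/5254034) = 5254034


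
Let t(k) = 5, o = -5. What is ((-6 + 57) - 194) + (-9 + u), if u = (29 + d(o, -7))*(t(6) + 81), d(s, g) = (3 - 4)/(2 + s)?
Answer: 7112/3 ≈ 2370.7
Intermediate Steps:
d(s, g) = -1/(2 + s)
u = 7568/3 (u = (29 - 1/(2 - 5))*(5 + 81) = (29 - 1/(-3))*86 = (29 - 1*(-⅓))*86 = (29 + ⅓)*86 = (88/3)*86 = 7568/3 ≈ 2522.7)
((-6 + 57) - 194) + (-9 + u) = ((-6 + 57) - 194) + (-9 + 7568/3) = (51 - 194) + 7541/3 = -143 + 7541/3 = 7112/3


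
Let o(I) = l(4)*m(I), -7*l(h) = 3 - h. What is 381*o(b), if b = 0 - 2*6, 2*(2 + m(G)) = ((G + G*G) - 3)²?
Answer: 6338697/14 ≈ 4.5276e+5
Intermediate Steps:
m(G) = -2 + (-3 + G + G²)²/2 (m(G) = -2 + ((G + G*G) - 3)²/2 = -2 + ((G + G²) - 3)²/2 = -2 + (-3 + G + G²)²/2)
l(h) = -3/7 + h/7 (l(h) = -(3 - h)/7 = -3/7 + h/7)
b = -12 (b = 0 - 12 = -12)
o(I) = -2/7 + (-3 + I + I²)²/14 (o(I) = (-3/7 + (⅐)*4)*(-2 + (-3 + I + I²)²/2) = (-3/7 + 4/7)*(-2 + (-3 + I + I²)²/2) = (-2 + (-3 + I + I²)²/2)/7 = -2/7 + (-3 + I + I²)²/14)
381*o(b) = 381*(-2/7 + (-3 - 12 + (-12)²)²/14) = 381*(-2/7 + (-3 - 12 + 144)²/14) = 381*(-2/7 + (1/14)*129²) = 381*(-2/7 + (1/14)*16641) = 381*(-2/7 + 16641/14) = 381*(16637/14) = 6338697/14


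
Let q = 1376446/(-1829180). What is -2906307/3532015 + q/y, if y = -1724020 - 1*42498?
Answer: -939108506371385999/1141292729317860860 ≈ -0.82285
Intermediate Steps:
y = -1766518 (y = -1724020 - 42498 = -1766518)
q = -688223/914590 (q = 1376446*(-1/1829180) = -688223/914590 ≈ -0.75249)
-2906307/3532015 + q/y = -2906307/3532015 - 688223/914590/(-1766518) = -2906307*1/3532015 - 688223/914590*(-1/1766518) = -2906307/3532015 + 688223/1615639697620 = -939108506371385999/1141292729317860860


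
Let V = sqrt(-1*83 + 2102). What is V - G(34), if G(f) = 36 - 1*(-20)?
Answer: -56 + sqrt(2019) ≈ -11.067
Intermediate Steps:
G(f) = 56 (G(f) = 36 + 20 = 56)
V = sqrt(2019) (V = sqrt(-83 + 2102) = sqrt(2019) ≈ 44.933)
V - G(34) = sqrt(2019) - 1*56 = sqrt(2019) - 56 = -56 + sqrt(2019)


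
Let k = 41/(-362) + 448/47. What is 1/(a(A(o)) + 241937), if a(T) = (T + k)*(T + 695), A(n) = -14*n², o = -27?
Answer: 17014/1654128679603 ≈ 1.0286e-8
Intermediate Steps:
k = 160249/17014 (k = 41*(-1/362) + 448*(1/47) = -41/362 + 448/47 = 160249/17014 ≈ 9.4187)
a(T) = (695 + T)*(160249/17014 + T) (a(T) = (T + 160249/17014)*(T + 695) = (160249/17014 + T)*(695 + T) = (695 + T)*(160249/17014 + T))
1/(a(A(o)) + 241937) = 1/((111373055/17014 + (-14*(-27)²)² + 11984979*(-14*(-27)²)/17014) + 241937) = 1/((111373055/17014 + (-14*729)² + 11984979*(-14*729)/17014) + 241937) = 1/((111373055/17014 + (-10206)² + (11984979/17014)*(-10206)) + 241937) = 1/((111373055/17014 + 104162436 - 61159347837/8507) + 241937) = 1/(1650012363485/17014 + 241937) = 1/(1654128679603/17014) = 17014/1654128679603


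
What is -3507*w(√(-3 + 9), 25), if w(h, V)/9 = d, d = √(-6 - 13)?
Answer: -31563*I*√19 ≈ -1.3758e+5*I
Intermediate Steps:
d = I*√19 (d = √(-19) = I*√19 ≈ 4.3589*I)
w(h, V) = 9*I*√19 (w(h, V) = 9*(I*√19) = 9*I*√19)
-3507*w(√(-3 + 9), 25) = -31563*I*√19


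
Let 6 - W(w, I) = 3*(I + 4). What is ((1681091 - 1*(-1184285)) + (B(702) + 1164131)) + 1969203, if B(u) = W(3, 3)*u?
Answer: 5988180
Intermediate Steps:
W(w, I) = -6 - 3*I (W(w, I) = 6 - 3*(I + 4) = 6 - 3*(4 + I) = 6 - (12 + 3*I) = 6 + (-12 - 3*I) = -6 - 3*I)
B(u) = -15*u (B(u) = (-6 - 3*3)*u = (-6 - 9)*u = -15*u)
((1681091 - 1*(-1184285)) + (B(702) + 1164131)) + 1969203 = ((1681091 - 1*(-1184285)) + (-15*702 + 1164131)) + 1969203 = ((1681091 + 1184285) + (-10530 + 1164131)) + 1969203 = (2865376 + 1153601) + 1969203 = 4018977 + 1969203 = 5988180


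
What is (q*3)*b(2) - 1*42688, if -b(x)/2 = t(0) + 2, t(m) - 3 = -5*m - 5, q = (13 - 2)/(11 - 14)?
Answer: -42688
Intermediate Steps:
q = -11/3 (q = 11/(-3) = 11*(-⅓) = -11/3 ≈ -3.6667)
t(m) = -2 - 5*m (t(m) = 3 + (-5*m - 5) = 3 + (-5 - 5*m) = -2 - 5*m)
b(x) = 0 (b(x) = -2*((-2 - 5*0) + 2) = -2*((-2 + 0) + 2) = -2*(-2 + 2) = -2*0 = 0)
(q*3)*b(2) - 1*42688 = -11/3*3*0 - 1*42688 = -11*0 - 42688 = 0 - 42688 = -42688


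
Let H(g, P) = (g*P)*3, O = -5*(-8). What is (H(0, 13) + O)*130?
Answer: 5200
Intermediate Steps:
O = 40
H(g, P) = 3*P*g (H(g, P) = (P*g)*3 = 3*P*g)
(H(0, 13) + O)*130 = (3*13*0 + 40)*130 = (0 + 40)*130 = 40*130 = 5200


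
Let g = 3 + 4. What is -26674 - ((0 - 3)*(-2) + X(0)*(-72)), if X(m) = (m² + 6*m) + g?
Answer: -26176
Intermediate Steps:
g = 7
X(m) = 7 + m² + 6*m (X(m) = (m² + 6*m) + 7 = 7 + m² + 6*m)
-26674 - ((0 - 3)*(-2) + X(0)*(-72)) = -26674 - ((0 - 3)*(-2) + (7 + 0² + 6*0)*(-72)) = -26674 - (-3*(-2) + (7 + 0 + 0)*(-72)) = -26674 - (6 + 7*(-72)) = -26674 - (6 - 504) = -26674 - 1*(-498) = -26674 + 498 = -26176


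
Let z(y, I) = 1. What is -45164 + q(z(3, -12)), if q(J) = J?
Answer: -45163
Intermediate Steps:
-45164 + q(z(3, -12)) = -45164 + 1 = -45163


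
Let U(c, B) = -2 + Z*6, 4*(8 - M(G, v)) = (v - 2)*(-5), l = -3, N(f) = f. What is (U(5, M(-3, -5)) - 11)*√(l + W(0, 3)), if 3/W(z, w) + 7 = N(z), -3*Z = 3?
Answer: -38*I*√42/7 ≈ -35.181*I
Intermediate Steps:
Z = -1 (Z = -⅓*3 = -1)
M(G, v) = 11/2 + 5*v/4 (M(G, v) = 8 - (v - 2)*(-5)/4 = 8 - (-2 + v)*(-5)/4 = 8 - (10 - 5*v)/4 = 8 + (-5/2 + 5*v/4) = 11/2 + 5*v/4)
W(z, w) = 3/(-7 + z)
U(c, B) = -8 (U(c, B) = -2 - 1*6 = -2 - 6 = -8)
(U(5, M(-3, -5)) - 11)*√(l + W(0, 3)) = (-8 - 11)*√(-3 + 3/(-7 + 0)) = -19*√(-3 + 3/(-7)) = -19*√(-3 + 3*(-⅐)) = -19*√(-3 - 3/7) = -38*I*√42/7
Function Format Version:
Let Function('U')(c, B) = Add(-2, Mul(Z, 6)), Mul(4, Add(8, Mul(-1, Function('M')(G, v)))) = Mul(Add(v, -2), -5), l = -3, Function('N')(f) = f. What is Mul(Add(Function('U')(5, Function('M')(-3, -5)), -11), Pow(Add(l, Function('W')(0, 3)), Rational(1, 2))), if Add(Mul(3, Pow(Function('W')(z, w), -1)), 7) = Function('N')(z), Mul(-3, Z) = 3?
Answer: Mul(Rational(-38, 7), I, Pow(42, Rational(1, 2))) ≈ Mul(-35.181, I)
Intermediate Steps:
Z = -1 (Z = Mul(Rational(-1, 3), 3) = -1)
Function('M')(G, v) = Add(Rational(11, 2), Mul(Rational(5, 4), v)) (Function('M')(G, v) = Add(8, Mul(Rational(-1, 4), Mul(Add(v, -2), -5))) = Add(8, Mul(Rational(-1, 4), Mul(Add(-2, v), -5))) = Add(8, Mul(Rational(-1, 4), Add(10, Mul(-5, v)))) = Add(8, Add(Rational(-5, 2), Mul(Rational(5, 4), v))) = Add(Rational(11, 2), Mul(Rational(5, 4), v)))
Function('W')(z, w) = Mul(3, Pow(Add(-7, z), -1))
Function('U')(c, B) = -8 (Function('U')(c, B) = Add(-2, Mul(-1, 6)) = Add(-2, -6) = -8)
Mul(Add(Function('U')(5, Function('M')(-3, -5)), -11), Pow(Add(l, Function('W')(0, 3)), Rational(1, 2))) = Mul(Add(-8, -11), Pow(Add(-3, Mul(3, Pow(Add(-7, 0), -1))), Rational(1, 2))) = Mul(-19, Pow(Add(-3, Mul(3, Pow(-7, -1))), Rational(1, 2))) = Mul(-19, Pow(Add(-3, Mul(3, Rational(-1, 7))), Rational(1, 2))) = Mul(-19, Pow(Add(-3, Rational(-3, 7)), Rational(1, 2))) = Mul(-19, Pow(Rational(-24, 7), Rational(1, 2))) = Mul(-19, Mul(Rational(2, 7), I, Pow(42, Rational(1, 2)))) = Mul(Rational(-38, 7), I, Pow(42, Rational(1, 2)))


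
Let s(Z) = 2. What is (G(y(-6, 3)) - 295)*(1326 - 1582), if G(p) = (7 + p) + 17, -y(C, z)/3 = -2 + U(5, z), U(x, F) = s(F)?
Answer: 69376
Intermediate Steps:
U(x, F) = 2
y(C, z) = 0 (y(C, z) = -3*(-2 + 2) = -3*0 = 0)
G(p) = 24 + p
(G(y(-6, 3)) - 295)*(1326 - 1582) = ((24 + 0) - 295)*(1326 - 1582) = (24 - 295)*(-256) = -271*(-256) = 69376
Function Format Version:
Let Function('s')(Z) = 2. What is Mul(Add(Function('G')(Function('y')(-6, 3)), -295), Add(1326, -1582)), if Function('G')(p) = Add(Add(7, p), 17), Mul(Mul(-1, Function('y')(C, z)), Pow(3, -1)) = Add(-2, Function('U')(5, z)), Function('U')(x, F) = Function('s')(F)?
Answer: 69376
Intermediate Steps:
Function('U')(x, F) = 2
Function('y')(C, z) = 0 (Function('y')(C, z) = Mul(-3, Add(-2, 2)) = Mul(-3, 0) = 0)
Function('G')(p) = Add(24, p)
Mul(Add(Function('G')(Function('y')(-6, 3)), -295), Add(1326, -1582)) = Mul(Add(Add(24, 0), -295), Add(1326, -1582)) = Mul(Add(24, -295), -256) = Mul(-271, -256) = 69376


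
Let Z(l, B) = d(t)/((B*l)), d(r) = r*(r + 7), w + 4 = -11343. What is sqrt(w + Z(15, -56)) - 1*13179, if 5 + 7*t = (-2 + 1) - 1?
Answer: -13179 + I*sqrt(55600265)/70 ≈ -13179.0 + 106.52*I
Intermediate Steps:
w = -11347 (w = -4 - 11343 = -11347)
t = -1 (t = -5/7 + ((-2 + 1) - 1)/7 = -5/7 + (-1 - 1)/7 = -5/7 + (1/7)*(-2) = -5/7 - 2/7 = -1)
d(r) = r*(7 + r)
Z(l, B) = -6/(B*l) (Z(l, B) = (-(7 - 1))/((B*l)) = (-1*6)*(1/(B*l)) = -6/(B*l))
sqrt(w + Z(15, -56)) - 1*13179 = sqrt(-11347 - 6/(-56*15)) - 1*13179 = sqrt(-11347 - 6*(-1/56)*1/15) - 13179 = sqrt(-11347 + 1/140) - 13179 = sqrt(-1588579/140) - 13179 = I*sqrt(55600265)/70 - 13179 = -13179 + I*sqrt(55600265)/70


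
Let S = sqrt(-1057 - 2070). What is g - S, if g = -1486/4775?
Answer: -1486/4775 - I*sqrt(3127) ≈ -0.3112 - 55.92*I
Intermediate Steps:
g = -1486/4775 (g = -1486*1/4775 = -1486/4775 ≈ -0.31120)
S = I*sqrt(3127) (S = sqrt(-3127) = I*sqrt(3127) ≈ 55.92*I)
g - S = -1486/4775 - I*sqrt(3127)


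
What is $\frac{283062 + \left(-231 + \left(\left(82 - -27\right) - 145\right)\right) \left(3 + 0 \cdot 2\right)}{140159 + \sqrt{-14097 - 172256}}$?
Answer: $\frac{13187139833}{6548243878} - \frac{94087 i \sqrt{186353}}{6548243878} \approx 2.0138 - 0.0062026 i$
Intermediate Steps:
$\frac{283062 + \left(-231 + \left(\left(82 - -27\right) - 145\right)\right) \left(3 + 0 \cdot 2\right)}{140159 + \sqrt{-14097 - 172256}} = \frac{283062 + \left(-231 + \left(\left(82 + 27\right) - 145\right)\right) \left(3 + 0\right)}{140159 + \sqrt{-186353}} = \frac{283062 + \left(-231 + \left(109 - 145\right)\right) 3}{140159 + i \sqrt{186353}} = \frac{283062 + \left(-231 - 36\right) 3}{140159 + i \sqrt{186353}} = \frac{283062 - 801}{140159 + i \sqrt{186353}} = \frac{282261}{140159 + i \sqrt{186353}}$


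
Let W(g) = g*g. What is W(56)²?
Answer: 9834496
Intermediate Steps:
W(g) = g²
W(56)² = (56²)² = 3136² = 9834496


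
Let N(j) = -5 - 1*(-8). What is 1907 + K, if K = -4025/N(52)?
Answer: 1696/3 ≈ 565.33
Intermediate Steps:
N(j) = 3 (N(j) = -5 + 8 = 3)
K = -4025/3 ≈ -1341.7
1907 + K = 1907 - 4025/3 = 1696/3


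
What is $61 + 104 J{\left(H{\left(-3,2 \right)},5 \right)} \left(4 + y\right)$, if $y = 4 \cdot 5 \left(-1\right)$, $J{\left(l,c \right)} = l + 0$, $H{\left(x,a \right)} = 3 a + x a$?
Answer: $61$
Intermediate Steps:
$H{\left(x,a \right)} = 3 a + a x$
$J{\left(l,c \right)} = l$
$y = -20$ ($y = 20 \left(-1\right) = -20$)
$61 + 104 J{\left(H{\left(-3,2 \right)},5 \right)} \left(4 + y\right) = 61 + 104 \cdot 2 \left(3 - 3\right) \left(4 - 20\right) = 61 + 104 \cdot 2 \cdot 0 \left(-16\right) = 61 + 104 \cdot 0 \left(-16\right) = 61 + 104 \cdot 0 = 61 + 0 = 61$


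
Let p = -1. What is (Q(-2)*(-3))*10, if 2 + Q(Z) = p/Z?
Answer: 45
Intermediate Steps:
Q(Z) = -2 - 1/Z
(Q(-2)*(-3))*10 = ((-2 - 1/(-2))*(-3))*10 = ((-2 - 1*(-½))*(-3))*10 = ((-2 + ½)*(-3))*10 = -3/2*(-3)*10 = (9/2)*10 = 45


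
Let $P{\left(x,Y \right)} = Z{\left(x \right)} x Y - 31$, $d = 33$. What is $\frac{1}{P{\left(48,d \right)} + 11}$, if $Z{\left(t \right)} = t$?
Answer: $\frac{1}{76012} \approx 1.3156 \cdot 10^{-5}$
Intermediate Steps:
$P{\left(x,Y \right)} = -31 + Y x^{2}$ ($P{\left(x,Y \right)} = x x Y - 31 = x^{2} Y - 31 = Y x^{2} - 31 = -31 + Y x^{2}$)
$\frac{1}{P{\left(48,d \right)} + 11} = \frac{1}{\left(-31 + 33 \cdot 48^{2}\right) + 11} = \frac{1}{\left(-31 + 33 \cdot 2304\right) + 11} = \frac{1}{\left(-31 + 76032\right) + 11} = \frac{1}{76001 + 11} = \frac{1}{76012}$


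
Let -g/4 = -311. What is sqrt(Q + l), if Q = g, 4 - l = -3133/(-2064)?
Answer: sqrt(331883331)/516 ≈ 35.306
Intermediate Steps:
l = 5123/2064 (l = 4 - (-3133)/(-2064) = 4 - (-3133)*(-1)/2064 = 4 - 1*3133/2064 = 4 - 3133/2064 = 5123/2064 ≈ 2.4821)
g = 1244 (g = -4*(-311) = 1244)
Q = 1244
sqrt(Q + l) = sqrt(1244 + 5123/2064) = sqrt(2572739/2064) = sqrt(331883331)/516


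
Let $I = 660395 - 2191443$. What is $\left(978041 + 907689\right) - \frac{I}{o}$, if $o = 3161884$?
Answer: $\frac{1490615261592}{790471} \approx 1.8857 \cdot 10^{6}$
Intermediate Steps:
$I = -1531048$
$\left(978041 + 907689\right) - \frac{I}{o} = \left(978041 + 907689\right) - - \frac{1531048}{3161884} = 1885730 - \left(-1531048\right) \frac{1}{3161884} = 1885730 - - \frac{382762}{790471} = 1885730 + \frac{382762}{790471} = \frac{1490615261592}{790471}$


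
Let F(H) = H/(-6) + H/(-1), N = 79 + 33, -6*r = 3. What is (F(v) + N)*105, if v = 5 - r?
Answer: 44345/4 ≈ 11086.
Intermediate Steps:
r = -½ (r = -⅙*3 = -½ ≈ -0.50000)
N = 112
v = 11/2 (v = 5 - 1*(-½) = 5 + ½ = 11/2 ≈ 5.5000)
F(H) = -7*H/6 (F(H) = H*(-⅙) + H*(-1) = -H/6 - H = -7*H/6)
(F(v) + N)*105 = (-7/6*11/2 + 112)*105 = (-77/12 + 112)*105 = (1267/12)*105 = 44345/4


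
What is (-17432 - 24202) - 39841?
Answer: -81475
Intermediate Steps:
(-17432 - 24202) - 39841 = -41634 - 39841 = -81475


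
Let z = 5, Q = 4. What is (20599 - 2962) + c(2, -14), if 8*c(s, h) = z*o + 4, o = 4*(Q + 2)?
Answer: 35305/2 ≈ 17653.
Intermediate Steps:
o = 24 (o = 4*(4 + 2) = 4*6 = 24)
c(s, h) = 31/2 (c(s, h) = (5*24 + 4)/8 = (120 + 4)/8 = (⅛)*124 = 31/2)
(20599 - 2962) + c(2, -14) = (20599 - 2962) + 31/2 = 17637 + 31/2 = 35305/2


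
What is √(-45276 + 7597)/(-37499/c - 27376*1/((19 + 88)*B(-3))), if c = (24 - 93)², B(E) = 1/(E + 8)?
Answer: -509427*I*√37679/655698073 ≈ -0.15081*I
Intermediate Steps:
B(E) = 1/(8 + E)
c = 4761 (c = (-69)² = 4761)
√(-45276 + 7597)/(-37499/c - 27376*1/((19 + 88)*B(-3))) = √(-45276 + 7597)/(-37499/4761 - 27376*(8 - 3)/(19 + 88)) = √(-37679)/(-37499*1/4761 - 27376/(107/5)) = (I*√37679)/(-37499/4761 - 27376/((⅕)*107)) = (I*√37679)/(-37499/4761 - 27376/107/5) = (I*√37679)/(-37499/4761 - 27376*5/107) = (I*√37679)/(-37499/4761 - 136880/107) = (I*√37679)/(-655698073/509427) = (I*√37679)*(-509427/655698073) = -509427*I*√37679/655698073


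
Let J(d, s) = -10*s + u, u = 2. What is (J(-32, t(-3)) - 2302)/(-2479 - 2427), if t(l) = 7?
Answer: 1185/2453 ≈ 0.48308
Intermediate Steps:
J(d, s) = 2 - 10*s (J(d, s) = -10*s + 2 = 2 - 10*s)
(J(-32, t(-3)) - 2302)/(-2479 - 2427) = ((2 - 10*7) - 2302)/(-2479 - 2427) = ((2 - 70) - 2302)/(-4906) = (-68 - 2302)*(-1/4906) = -2370*(-1/4906) = 1185/2453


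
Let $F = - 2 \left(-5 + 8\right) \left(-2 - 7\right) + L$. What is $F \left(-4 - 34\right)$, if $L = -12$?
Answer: $-1596$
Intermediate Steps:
$F = 42$ ($F = - 2 \left(-5 + 8\right) \left(-2 - 7\right) - 12 = - 2 \cdot 3 \left(-9\right) - 12 = \left(-2\right) \left(-27\right) - 12 = 54 - 12 = 42$)
$F \left(-4 - 34\right) = 42 \left(-4 - 34\right) = 42 \left(-38\right) = -1596$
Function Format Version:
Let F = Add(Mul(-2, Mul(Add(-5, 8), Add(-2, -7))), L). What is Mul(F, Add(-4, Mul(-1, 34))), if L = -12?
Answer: -1596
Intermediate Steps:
F = 42 (F = Add(Mul(-2, Mul(Add(-5, 8), Add(-2, -7))), -12) = Add(Mul(-2, Mul(3, -9)), -12) = Add(Mul(-2, -27), -12) = Add(54, -12) = 42)
Mul(F, Add(-4, Mul(-1, 34))) = Mul(42, Add(-4, Mul(-1, 34))) = Mul(42, Add(-4, -34)) = Mul(42, -38) = -1596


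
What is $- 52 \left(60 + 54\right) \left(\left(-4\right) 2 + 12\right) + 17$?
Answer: $-23695$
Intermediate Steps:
$- 52 \left(60 + 54\right) \left(\left(-4\right) 2 + 12\right) + 17 = - 52 \cdot 114 \left(-8 + 12\right) + 17 = - 52 \cdot 114 \cdot 4 + 17 = \left(-52\right) 456 + 17 = -23712 + 17 = -23695$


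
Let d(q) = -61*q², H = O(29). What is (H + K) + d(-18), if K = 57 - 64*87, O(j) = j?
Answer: -25246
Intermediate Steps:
H = 29
K = -5511 (K = 57 - 5568 = -5511)
(H + K) + d(-18) = (29 - 5511) - 61*(-18)² = -5482 - 61*324 = -5482 - 19764 = -25246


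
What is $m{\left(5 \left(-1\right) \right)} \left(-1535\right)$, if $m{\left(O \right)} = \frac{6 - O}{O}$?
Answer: $3377$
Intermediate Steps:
$m{\left(O \right)} = \frac{6 - O}{O}$
$m{\left(5 \left(-1\right) \right)} \left(-1535\right) = \frac{6 - 5 \left(-1\right)}{5 \left(-1\right)} \left(-1535\right) = \frac{6 - -5}{-5} \left(-1535\right) = - \frac{6 + 5}{5} \left(-1535\right) = \left(- \frac{1}{5}\right) 11 \left(-1535\right) = \left(- \frac{11}{5}\right) \left(-1535\right) = 3377$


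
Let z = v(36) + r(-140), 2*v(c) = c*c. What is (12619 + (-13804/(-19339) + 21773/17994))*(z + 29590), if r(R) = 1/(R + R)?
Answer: 12394889585692637701/32478690160 ≈ 3.8163e+8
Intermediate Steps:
v(c) = c**2/2 (v(c) = (c*c)/2 = c**2/2)
r(R) = 1/(2*R)
z = 181439/280 (z = (1/2)*36**2 + (1/2)/(-140) = (1/2)*1296 + (1/2)*(-1/140) = 648 - 1/280 = 181439/280 ≈ 648.00)
(12619 + (-13804/(-19339) + 21773/17994))*(z + 29590) = (12619 + (-13804/(-19339) + 21773/17994))*(181439/280 + 29590) = (12619 + (-13804*(-1/19339) + 21773*(1/17994)))*(8466639/280) = (12619 + (13804/19339 + 21773/17994))*(8466639/280) = (12619 + 669457223/347985966)*(8466639/280) = (4391904362177/347985966)*(8466639/280) = 12394889585692637701/32478690160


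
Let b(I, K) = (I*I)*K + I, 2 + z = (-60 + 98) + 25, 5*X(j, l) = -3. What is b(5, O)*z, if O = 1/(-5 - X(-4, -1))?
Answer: -915/22 ≈ -41.591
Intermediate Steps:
X(j, l) = -⅗ (X(j, l) = (⅕)*(-3) = -⅗)
z = 61 (z = -2 + ((-60 + 98) + 25) = -2 + (38 + 25) = -2 + 63 = 61)
O = -5/22 (O = 1/(-5 - 1*(-⅗)) = 1/(-5 + ⅗) = 1/(-22/5) = -5/22 ≈ -0.22727)
b(I, K) = I + K*I² (b(I, K) = I²*K + I = K*I² + I = I + K*I²)
b(5, O)*z = (5*(1 + 5*(-5/22)))*61 = (5*(1 - 25/22))*61 = (5*(-3/22))*61 = -15/22*61 = -915/22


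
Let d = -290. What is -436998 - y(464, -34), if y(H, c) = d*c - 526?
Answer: -446332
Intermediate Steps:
y(H, c) = -526 - 290*c (y(H, c) = -290*c - 526 = -526 - 290*c)
-436998 - y(464, -34) = -436998 - (-526 - 290*(-34)) = -436998 - (-526 + 9860) = -436998 - 1*9334 = -436998 - 9334 = -446332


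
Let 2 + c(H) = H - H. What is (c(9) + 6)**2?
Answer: 16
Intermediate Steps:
c(H) = -2 (c(H) = -2 + (H - H) = -2 + 0 = -2)
(c(9) + 6)**2 = (-2 + 6)**2 = 4**2 = 16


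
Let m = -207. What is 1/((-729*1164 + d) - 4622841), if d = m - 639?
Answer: -1/5472243 ≈ -1.8274e-7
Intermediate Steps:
d = -846 (d = -207 - 639 = -846)
1/((-729*1164 + d) - 4622841) = 1/((-729*1164 - 846) - 4622841) = 1/((-848556 - 846) - 4622841) = 1/(-849402 - 4622841) = 1/(-5472243) = -1/5472243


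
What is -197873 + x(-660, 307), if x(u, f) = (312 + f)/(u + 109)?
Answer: -109028642/551 ≈ -1.9787e+5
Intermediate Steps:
x(u, f) = (312 + f)/(109 + u)
-197873 + x(-660, 307) = -197873 + (312 + 307)/(109 - 660) = -197873 + 619/(-551) = -197873 - 1/551*619 = -197873 - 619/551 = -109028642/551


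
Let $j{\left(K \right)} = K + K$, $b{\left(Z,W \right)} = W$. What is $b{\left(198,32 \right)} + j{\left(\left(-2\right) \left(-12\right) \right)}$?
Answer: $80$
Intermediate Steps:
$j{\left(K \right)} = 2 K$
$b{\left(198,32 \right)} + j{\left(\left(-2\right) \left(-12\right) \right)} = 32 + 2 \left(\left(-2\right) \left(-12\right)\right) = 32 + 2 \cdot 24 = 32 + 48 = 80$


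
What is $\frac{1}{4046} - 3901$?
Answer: $- \frac{15783445}{4046} \approx -3901.0$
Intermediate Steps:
$\frac{1}{4046} - 3901 = - \frac{15783445}{4046}$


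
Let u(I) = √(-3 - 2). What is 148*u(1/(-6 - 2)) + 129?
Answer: 129 + 148*I*√5 ≈ 129.0 + 330.94*I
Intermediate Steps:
u(I) = I*√5 (u(I) = √(-5) = I*√5)
148*u(1/(-6 - 2)) + 129 = 148*(I*√5) + 129 = 148*I*√5 + 129 = 129 + 148*I*√5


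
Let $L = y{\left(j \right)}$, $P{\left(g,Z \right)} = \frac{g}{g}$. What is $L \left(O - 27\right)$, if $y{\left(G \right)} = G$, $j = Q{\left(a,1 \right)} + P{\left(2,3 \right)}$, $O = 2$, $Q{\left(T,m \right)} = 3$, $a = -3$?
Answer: $-100$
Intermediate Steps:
$P{\left(g,Z \right)} = 1$
$j = 4$ ($j = 3 + 1 = 4$)
$L = 4$
$L \left(O - 27\right) = 4 \left(2 - 27\right) = 4 \left(-25\right) = -100$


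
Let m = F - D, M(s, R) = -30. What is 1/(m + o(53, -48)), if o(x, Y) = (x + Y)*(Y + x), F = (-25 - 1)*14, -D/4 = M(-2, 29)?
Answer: -1/459 ≈ -0.0021787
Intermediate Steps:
D = 120 (D = -4*(-30) = 120)
F = -364 (F = -26*14 = -364)
o(x, Y) = (Y + x)² (o(x, Y) = (Y + x)*(Y + x) = (Y + x)²)
m = -484 (m = -364 - 1*120 = -364 - 120 = -484)
1/(m + o(53, -48)) = 1/(-484 + (-48 + 53)²) = 1/(-484 + 5²) = 1/(-484 + 25) = 1/(-459) = -1/459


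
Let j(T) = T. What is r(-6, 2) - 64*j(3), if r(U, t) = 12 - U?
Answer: -174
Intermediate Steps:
r(-6, 2) - 64*j(3) = (12 - 1*(-6)) - 64*3 = (12 + 6) - 192 = 18 - 192 = -174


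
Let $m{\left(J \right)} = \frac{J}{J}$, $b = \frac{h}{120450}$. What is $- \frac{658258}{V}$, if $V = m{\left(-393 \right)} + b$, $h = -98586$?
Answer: $- \frac{6607264675}{1822} \approx -3.6264 \cdot 10^{6}$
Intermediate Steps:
$b = - \frac{16431}{20075}$ ($b = - \frac{98586}{120450} = \left(-98586\right) \frac{1}{120450} = - \frac{16431}{20075} \approx -0.81848$)
$m{\left(J \right)} = 1$
$V = \frac{3644}{20075}$ ($V = 1 - \frac{16431}{20075} = \frac{3644}{20075} \approx 0.18152$)
$- \frac{658258}{V} = - \frac{658258}{\frac{3644}{20075}} = \left(-658258\right) \frac{20075}{3644} = - \frac{6607264675}{1822}$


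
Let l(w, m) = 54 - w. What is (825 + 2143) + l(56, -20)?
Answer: 2966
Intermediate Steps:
(825 + 2143) + l(56, -20) = (825 + 2143) + (54 - 1*56) = 2968 + (54 - 56) = 2968 - 2 = 2966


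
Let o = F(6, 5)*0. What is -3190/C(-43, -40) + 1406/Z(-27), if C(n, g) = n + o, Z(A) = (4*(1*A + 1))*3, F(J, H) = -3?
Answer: 467411/6708 ≈ 69.680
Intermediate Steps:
Z(A) = 12 + 12*A (Z(A) = (4*(A + 1))*3 = (4*(1 + A))*3 = (4 + 4*A)*3 = 12 + 12*A)
o = 0 (o = -3*0 = 0)
C(n, g) = n (C(n, g) = n + 0 = n)
-3190/C(-43, -40) + 1406/Z(-27) = -3190/(-43) + 1406/(12 + 12*(-27)) = -3190*(-1/43) + 1406/(12 - 324) = 3190/43 + 1406/(-312) = 3190/43 + 1406*(-1/312) = 3190/43 - 703/156 = 467411/6708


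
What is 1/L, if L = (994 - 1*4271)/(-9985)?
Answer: 9985/3277 ≈ 3.0470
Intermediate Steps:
L = 3277/9985 (L = (994 - 4271)*(-1/9985) = -3277*(-1/9985) = 3277/9985 ≈ 0.32819)
1/L = 1/(3277/9985) = 9985/3277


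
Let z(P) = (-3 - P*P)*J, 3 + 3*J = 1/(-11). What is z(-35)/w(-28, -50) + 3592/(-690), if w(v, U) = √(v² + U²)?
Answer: -1796/345 + 20876*√821/27093 ≈ 16.872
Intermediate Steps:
w(v, U) = √(U² + v²)
J = -34/33 (J = -1 + (⅓)/(-11) = -1 + (⅓)*(-1/11) = -1 - 1/33 = -34/33 ≈ -1.0303)
z(P) = 34/11 + 34*P²/33 (z(P) = (-3 - P*P)*(-34/33) = (-3 - P²)*(-34/33) = 34/11 + 34*P²/33)
z(-35)/w(-28, -50) + 3592/(-690) = (34/11 + (34/33)*(-35)²)/(√((-50)² + (-28)²)) + 3592/(-690) = (34/11 + (34/33)*1225)/(√(2500 + 784)) + 3592*(-1/690) = (34/11 + 41650/33)/(√3284) - 1796/345 = 41752/(33*((2*√821))) - 1796/345 = 41752*(√821/1642)/33 - 1796/345 = 20876*√821/27093 - 1796/345 = -1796/345 + 20876*√821/27093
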